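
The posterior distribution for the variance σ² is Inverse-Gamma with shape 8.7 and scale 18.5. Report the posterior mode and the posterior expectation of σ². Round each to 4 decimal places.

Mode = β/(α+1) = 18.5/9.7 = 1.9072.
Mean = β/(α−1) = 18.5/7.7 = 2.4026.
Mean > mode: the posterior has a right tail.

MAP = 1.9072, posterior mean = 2.4026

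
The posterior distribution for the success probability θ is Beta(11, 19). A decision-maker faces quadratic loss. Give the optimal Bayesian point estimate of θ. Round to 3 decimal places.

0.367

Mode = (11−1)/(11+19−2) = 10/28 = 0.357.
Mean = 11/(11+19) = 11/30 = 0.367.
Quadratic loss ⇒ the optimal estimator is the posterior mean.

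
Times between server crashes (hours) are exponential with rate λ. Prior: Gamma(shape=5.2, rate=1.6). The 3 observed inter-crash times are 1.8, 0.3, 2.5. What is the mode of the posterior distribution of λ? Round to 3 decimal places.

Σ times = 4.6. Posterior: Gamma(shape = 5.2+3 = 8.2, rate = 1.6+4.6 = 6.2).
Mode = (α−1)/β = 7.2/6.2 = 1.161.
Mean = α/β = 8.2/6.2 = 1.323.
This is the posterior mode — the MAP estimate.

1.161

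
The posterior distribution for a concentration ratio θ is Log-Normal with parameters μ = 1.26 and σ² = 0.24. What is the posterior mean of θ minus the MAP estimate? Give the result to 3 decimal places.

Mode = exp(μ − σ²) = exp(1.02) = 2.773.
Mean = exp(μ + σ²/2) = exp(1.380) = 3.975.
Difference = 3.975 − 2.773 = 1.202.
The mean is pulled above the mode by the posterior's right skew.

1.202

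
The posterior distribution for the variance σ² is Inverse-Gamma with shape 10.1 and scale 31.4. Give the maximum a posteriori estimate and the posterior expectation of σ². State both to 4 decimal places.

MAP = 2.8288; posterior mean = 3.4505

Mode = β/(α+1) = 31.4/11.1 = 2.8288.
Mean = β/(α−1) = 31.4/9.1 = 3.4505.
The mean is pulled above the mode by the posterior's right skew.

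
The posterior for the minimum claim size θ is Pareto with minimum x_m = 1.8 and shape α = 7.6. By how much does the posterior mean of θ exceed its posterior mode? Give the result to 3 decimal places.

0.273

The Pareto density is strictly decreasing on [x_m, ∞), so the mode is x_m = 1.800.
Mean = α·x_m/(α−1) = 7.6·1.8/6.6 = 2.073.
Difference = 2.073 − 1.800 = 0.273.
Right-skewed posterior ⇒ mode < mean.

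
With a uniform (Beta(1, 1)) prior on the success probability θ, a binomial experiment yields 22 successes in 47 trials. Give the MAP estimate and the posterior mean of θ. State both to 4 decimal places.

θ_MAP = 0.4681, E[θ|data] = 0.4694

Posterior: Beta(1+22, 1+25) = Beta(23, 26).
Mode = (23−1)/(23+26−2) = 22/47 = 0.4681.
Mean = 23/(23+26) = 23/49 = 0.4694.
The mean is pulled above the mode by the posterior's right skew.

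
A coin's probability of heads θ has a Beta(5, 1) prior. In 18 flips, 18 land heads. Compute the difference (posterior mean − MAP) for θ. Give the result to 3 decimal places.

Posterior: Beta(5+18, 1+0) = Beta(23, 1).
Since β = 1 ≤ 1 and α > 1, the Beta density is monotone increasing on [0,1]; the mode is at 1.
Mean = 23/(23+1) = 0.958.
Difference = 0.958 − 1.000 = -0.042.
Mode > mean: the posterior has a left tail.

-0.042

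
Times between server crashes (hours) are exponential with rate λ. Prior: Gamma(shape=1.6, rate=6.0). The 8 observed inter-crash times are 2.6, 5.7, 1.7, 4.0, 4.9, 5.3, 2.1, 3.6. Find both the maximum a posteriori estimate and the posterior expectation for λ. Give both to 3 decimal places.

Σ times = 29.9. Posterior: Gamma(shape = 1.6+8 = 9.6, rate = 6.0+29.9 = 35.9).
Mode = (α−1)/β = 8.6/35.9 = 0.240.
Mean = α/β = 9.6/35.9 = 0.267.
The posterior is right-skewed, so the mean exceeds the mode.

MAP: 0.240. Posterior mean: 0.267.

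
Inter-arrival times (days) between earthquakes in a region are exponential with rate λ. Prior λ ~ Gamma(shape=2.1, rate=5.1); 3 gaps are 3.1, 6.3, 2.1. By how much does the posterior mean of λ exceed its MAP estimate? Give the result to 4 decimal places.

Σ times = 11.5. Posterior: Gamma(shape = 2.1+3 = 5.1, rate = 5.1+11.5 = 16.6).
Mode = (α−1)/β = 4.1/16.6 = 0.2470.
Mean = α/β = 5.1/16.6 = 0.3072.
Difference = 0.3072 − 0.2470 = 0.0602.

0.0602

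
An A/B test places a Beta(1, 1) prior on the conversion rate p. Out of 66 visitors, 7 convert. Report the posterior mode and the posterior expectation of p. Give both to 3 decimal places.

Posterior: Beta(1+7, 1+59) = Beta(8, 60).
Mode = (8−1)/(8+60−2) = 7/66 = 0.106.
Mean = 8/(8+60) = 8/68 = 0.118.
Mean > mode: the posterior has a right tail.

posterior mode = 0.106, posterior expectation = 0.118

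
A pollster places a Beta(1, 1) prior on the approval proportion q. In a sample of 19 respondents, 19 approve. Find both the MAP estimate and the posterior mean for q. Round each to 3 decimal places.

MAP estimate = 1.000, posterior mean = 0.952

Posterior: Beta(1+19, 1+0) = Beta(20, 1).
Since β = 1 ≤ 1 and α > 1, the Beta density is monotone increasing on [0,1]; the mode is at 1.
Mean = 20/(20+1) = 0.952.
The posterior is left-skewed, so the mode exceeds the mean.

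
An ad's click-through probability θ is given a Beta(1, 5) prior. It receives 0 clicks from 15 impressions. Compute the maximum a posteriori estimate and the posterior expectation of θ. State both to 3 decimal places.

θ_MAP = 0.000, E[θ|data] = 0.048

Posterior: Beta(1+0, 5+15) = Beta(1, 20).
Since α = 1 ≤ 1 and β > 1, the Beta density is monotone decreasing on [0,1]; the mode is at 0.
Mean = 1/(1+20) = 0.048.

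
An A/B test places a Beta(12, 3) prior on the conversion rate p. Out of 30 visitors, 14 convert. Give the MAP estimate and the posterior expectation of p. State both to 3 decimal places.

Posterior: Beta(12+14, 3+16) = Beta(26, 19).
Mode = (26−1)/(26+19−2) = 25/43 = 0.581.
Mean = 26/(26+19) = 26/45 = 0.578.
The mean is pulled below the mode by the posterior's left skew.

MAP estimate = 0.581, posterior expectation = 0.578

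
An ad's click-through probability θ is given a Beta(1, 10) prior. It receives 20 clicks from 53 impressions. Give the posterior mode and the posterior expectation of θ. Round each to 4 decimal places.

Posterior: Beta(1+20, 10+33) = Beta(21, 43).
Mode = (21−1)/(21+43−2) = 20/62 = 0.3226.
Mean = 21/(21+43) = 21/64 = 0.3281.
Mean > mode: the posterior has a right tail.

MAP = 0.3226; posterior mean = 0.3281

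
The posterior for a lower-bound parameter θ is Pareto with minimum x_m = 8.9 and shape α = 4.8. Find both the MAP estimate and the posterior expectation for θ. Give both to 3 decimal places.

The Pareto density is strictly decreasing on [x_m, ∞), so the mode is x_m = 8.900.
Mean = α·x_m/(α−1) = 4.8·8.9/3.8 = 11.242.

MAP = 8.900, posterior mean = 11.242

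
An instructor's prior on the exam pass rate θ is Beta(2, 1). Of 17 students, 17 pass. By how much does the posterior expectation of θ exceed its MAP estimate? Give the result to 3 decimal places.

-0.050

Posterior: Beta(2+17, 1+0) = Beta(19, 1).
Since β = 1 ≤ 1 and α > 1, the Beta density is monotone increasing on [0,1]; the mode is at 1.
Mean = 19/(19+1) = 0.950.
Difference = 0.950 − 1.000 = -0.050.
Mode > mean: the posterior has a left tail.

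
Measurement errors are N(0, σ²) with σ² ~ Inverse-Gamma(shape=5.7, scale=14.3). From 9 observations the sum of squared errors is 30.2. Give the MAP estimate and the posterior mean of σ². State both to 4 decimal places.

Posterior: Inverse-Gamma(shape = 5.7+9/2 = 10.2, scale = 14.3+30.2/2 = 29.4).
Mode = β/(α+1) = 29.4/11.2 = 2.6250.
Mean = β/(α−1) = 29.4/9.2 = 3.1957.

MAP: 2.6250. Posterior mean: 3.1957.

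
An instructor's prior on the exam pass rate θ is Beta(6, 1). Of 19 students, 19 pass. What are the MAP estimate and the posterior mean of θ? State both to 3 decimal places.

MAP = 1.000; posterior mean = 0.962

Posterior: Beta(6+19, 1+0) = Beta(25, 1).
Since β = 1 ≤ 1 and α > 1, the Beta density is monotone increasing on [0,1]; the mode is at 1.
Mean = 25/(25+1) = 0.962.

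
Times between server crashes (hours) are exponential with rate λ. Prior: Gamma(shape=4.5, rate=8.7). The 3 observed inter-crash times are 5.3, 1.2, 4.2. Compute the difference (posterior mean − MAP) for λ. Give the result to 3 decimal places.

0.052

Σ times = 10.7. Posterior: Gamma(shape = 4.5+3 = 7.5, rate = 8.7+10.7 = 19.4).
Mode = (α−1)/β = 6.5/19.4 = 0.335.
Mean = α/β = 7.5/19.4 = 0.387.
Difference = 0.387 − 0.335 = 0.052.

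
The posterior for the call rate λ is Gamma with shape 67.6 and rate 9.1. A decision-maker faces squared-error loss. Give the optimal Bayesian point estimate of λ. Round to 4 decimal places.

Mode = (α−1)/β = 66.6/9.1 = 7.3187.
Mean = α/β = 67.6/9.1 = 7.4286.
Squared-error loss ⇒ the optimal estimator is the posterior mean.

7.4286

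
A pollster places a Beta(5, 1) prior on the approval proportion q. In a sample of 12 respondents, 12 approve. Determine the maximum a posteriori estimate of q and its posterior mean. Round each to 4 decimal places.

MAP = 1.0000, posterior mean = 0.9444

Posterior: Beta(5+12, 1+0) = Beta(17, 1).
Since β = 1 ≤ 1 and α > 1, the Beta density is monotone increasing on [0,1]; the mode is at 1.
Mean = 17/(17+1) = 0.9444.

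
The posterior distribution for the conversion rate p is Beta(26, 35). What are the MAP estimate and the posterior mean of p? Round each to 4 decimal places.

Mode = (26−1)/(26+35−2) = 25/59 = 0.4237.
Mean = 26/(26+35) = 26/61 = 0.4262.
The posterior is right-skewed, so the mean exceeds the mode.

MAP: 0.4237. Posterior mean: 0.4262.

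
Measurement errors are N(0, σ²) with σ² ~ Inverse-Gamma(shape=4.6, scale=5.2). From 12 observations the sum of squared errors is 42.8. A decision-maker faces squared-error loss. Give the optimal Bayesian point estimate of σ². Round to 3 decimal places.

Posterior: Inverse-Gamma(shape = 4.6+12/2 = 10.6, scale = 5.2+42.8/2 = 26.6).
Mode = β/(α+1) = 26.6/11.6 = 2.293.
Mean = β/(α−1) = 26.6/9.6 = 2.771.
Squared-error loss ⇒ the optimal estimator is the posterior mean.

2.771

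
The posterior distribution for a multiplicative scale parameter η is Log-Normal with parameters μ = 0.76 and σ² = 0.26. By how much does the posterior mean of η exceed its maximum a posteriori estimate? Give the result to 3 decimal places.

0.786

Mode = exp(μ − σ²) = exp(0.50) = 1.649.
Mean = exp(μ + σ²/2) = exp(0.890) = 2.435.
Difference = 2.435 − 1.649 = 0.786.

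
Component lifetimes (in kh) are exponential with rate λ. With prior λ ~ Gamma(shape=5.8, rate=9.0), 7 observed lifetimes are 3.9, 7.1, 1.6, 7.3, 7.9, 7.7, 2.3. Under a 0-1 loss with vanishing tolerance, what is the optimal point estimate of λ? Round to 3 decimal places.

Σ times = 37.8. Posterior: Gamma(shape = 5.8+7 = 12.8, rate = 9.0+37.8 = 46.8).
Mode = (α−1)/β = 11.8/46.8 = 0.252.
Mean = α/β = 12.8/46.8 = 0.274.
This is the posterior mode — the MAP estimate.

0.252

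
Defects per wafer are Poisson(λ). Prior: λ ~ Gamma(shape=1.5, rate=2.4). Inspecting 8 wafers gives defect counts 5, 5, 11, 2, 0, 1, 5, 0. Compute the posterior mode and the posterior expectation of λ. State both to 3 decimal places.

Σ counts = 29. Posterior: Gamma(shape = 1.5+29 = 30.5, rate = 2.4+8 = 10.4).
Mode = (α−1)/β = 29.5/10.4 = 2.837.
Mean = α/β = 30.5/10.4 = 2.933.

MAP: 2.837. Posterior mean: 2.933.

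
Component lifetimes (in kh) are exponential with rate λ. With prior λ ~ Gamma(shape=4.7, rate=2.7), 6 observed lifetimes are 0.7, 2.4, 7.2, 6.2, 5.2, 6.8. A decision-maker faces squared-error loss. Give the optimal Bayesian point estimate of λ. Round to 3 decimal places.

0.343

Σ times = 28.5. Posterior: Gamma(shape = 4.7+6 = 10.7, rate = 2.7+28.5 = 31.2).
Mode = (α−1)/β = 9.7/31.2 = 0.311.
Mean = α/β = 10.7/31.2 = 0.343.
Squared-error loss ⇒ the optimal estimator is the posterior mean.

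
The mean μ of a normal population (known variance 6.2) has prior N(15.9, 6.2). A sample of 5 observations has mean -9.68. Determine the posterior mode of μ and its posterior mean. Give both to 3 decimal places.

posterior mode = -5.417, posterior mean = -5.417

Posterior for μ is Normal. Precision-weighted mean: (1/6.2·15.9 + 5/6.2·-9.68) / (1/6.2 + 5/6.2) = -5.417.
A Normal posterior is symmetric, so mode = mean.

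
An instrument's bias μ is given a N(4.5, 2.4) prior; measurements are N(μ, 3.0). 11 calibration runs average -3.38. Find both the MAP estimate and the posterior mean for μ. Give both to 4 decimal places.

μ_MAP = -2.5759, E[μ|data] = -2.5759

Posterior for μ is Normal. Precision-weighted mean: (1/2.4·4.5 + 11/3.0·-3.38) / (1/2.4 + 11/3.0) = -2.5759.
A Normal posterior is symmetric, so mode = mean.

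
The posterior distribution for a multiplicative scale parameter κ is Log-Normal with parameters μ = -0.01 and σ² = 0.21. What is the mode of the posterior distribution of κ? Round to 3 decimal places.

Mode = exp(μ − σ²) = exp(-0.22) = 0.803.
Mean = exp(μ + σ²/2) = exp(0.095) = 1.100.
This is the posterior mode — the MAP estimate.

0.803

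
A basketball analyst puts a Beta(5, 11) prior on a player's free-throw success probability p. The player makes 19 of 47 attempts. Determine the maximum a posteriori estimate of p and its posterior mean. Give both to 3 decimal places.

Posterior: Beta(5+19, 11+28) = Beta(24, 39).
Mode = (24−1)/(24+39−2) = 23/61 = 0.377.
Mean = 24/(24+39) = 24/63 = 0.381.
Right-skewed posterior ⇒ mode < mean.

MAP = 0.377; posterior mean = 0.381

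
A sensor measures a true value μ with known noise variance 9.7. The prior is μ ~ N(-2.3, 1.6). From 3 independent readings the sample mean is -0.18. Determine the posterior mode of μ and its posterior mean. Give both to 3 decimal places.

Posterior for μ is Normal. Precision-weighted mean: (1/1.6·-2.3 + 3/9.7·-0.18) / (1/1.6 + 3/9.7) = -1.598.
A Normal posterior is symmetric, so mode = mean.

MAP = -1.598, posterior mean = -1.598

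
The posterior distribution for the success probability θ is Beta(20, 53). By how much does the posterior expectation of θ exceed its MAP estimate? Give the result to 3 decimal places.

0.006

Mode = (20−1)/(20+53−2) = 19/71 = 0.268.
Mean = 20/(20+53) = 20/73 = 0.274.
Difference = 0.274 − 0.268 = 0.006.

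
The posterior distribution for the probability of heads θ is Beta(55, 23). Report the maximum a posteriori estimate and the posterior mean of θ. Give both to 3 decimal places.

MAP: 0.711. Posterior mean: 0.705.

Mode = (55−1)/(55+23−2) = 54/76 = 0.711.
Mean = 55/(55+23) = 55/78 = 0.705.
The mean is pulled below the mode by the posterior's left skew.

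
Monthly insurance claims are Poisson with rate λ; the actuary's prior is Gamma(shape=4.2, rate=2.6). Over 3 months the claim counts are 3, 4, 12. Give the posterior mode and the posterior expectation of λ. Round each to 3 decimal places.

MAP = 3.964; posterior mean = 4.143

Σ counts = 19. Posterior: Gamma(shape = 4.2+19 = 23.2, rate = 2.6+3 = 5.6).
Mode = (α−1)/β = 22.2/5.6 = 3.964.
Mean = α/β = 23.2/5.6 = 4.143.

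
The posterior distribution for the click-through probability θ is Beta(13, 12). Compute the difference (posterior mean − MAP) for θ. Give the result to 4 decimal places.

Mode = (13−1)/(13+12−2) = 12/23 = 0.5217.
Mean = 13/(13+12) = 13/25 = 0.5200.
Difference = 0.5200 − 0.5217 = -0.0017.

-0.0017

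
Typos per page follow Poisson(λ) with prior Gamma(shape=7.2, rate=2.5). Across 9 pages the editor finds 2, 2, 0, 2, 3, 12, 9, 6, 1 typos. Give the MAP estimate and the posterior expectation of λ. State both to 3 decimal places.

Σ counts = 37. Posterior: Gamma(shape = 7.2+37 = 44.2, rate = 2.5+9 = 11.5).
Mode = (α−1)/β = 43.2/11.5 = 3.757.
Mean = α/β = 44.2/11.5 = 3.843.
Right-skewed posterior ⇒ mode < mean.

MAP = 3.757, posterior mean = 3.843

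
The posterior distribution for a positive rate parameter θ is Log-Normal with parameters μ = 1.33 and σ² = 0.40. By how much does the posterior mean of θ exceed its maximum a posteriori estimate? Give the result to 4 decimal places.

Mode = exp(μ − σ²) = exp(0.93) = 2.5345.
Mean = exp(μ + σ²/2) = exp(1.530) = 4.6182.
Difference = 4.6182 − 2.5345 = 2.0837.
The mean is pulled above the mode by the posterior's right skew.

2.0837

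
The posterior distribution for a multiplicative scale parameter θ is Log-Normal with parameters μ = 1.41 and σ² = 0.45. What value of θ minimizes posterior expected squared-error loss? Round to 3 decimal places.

Mode = exp(μ − σ²) = exp(0.96) = 2.612.
Mean = exp(μ + σ²/2) = exp(1.635) = 5.129.
Squared-error loss ⇒ the optimal estimator is the posterior mean.

5.129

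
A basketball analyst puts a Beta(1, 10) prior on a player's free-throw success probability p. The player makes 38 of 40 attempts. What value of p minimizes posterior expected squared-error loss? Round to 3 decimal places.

0.765

Posterior: Beta(1+38, 10+2) = Beta(39, 12).
Mode = (39−1)/(39+12−2) = 38/49 = 0.776.
Mean = 39/(39+12) = 39/51 = 0.765.
Squared-error loss ⇒ the optimal estimator is the posterior mean.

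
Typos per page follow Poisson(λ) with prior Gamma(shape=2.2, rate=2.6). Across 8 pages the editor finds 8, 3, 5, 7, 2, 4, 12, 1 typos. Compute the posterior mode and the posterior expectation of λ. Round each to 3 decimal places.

MAP = 4.075, posterior mean = 4.170

Σ counts = 42. Posterior: Gamma(shape = 2.2+42 = 44.2, rate = 2.6+8 = 10.6).
Mode = (α−1)/β = 43.2/10.6 = 4.075.
Mean = α/β = 44.2/10.6 = 4.170.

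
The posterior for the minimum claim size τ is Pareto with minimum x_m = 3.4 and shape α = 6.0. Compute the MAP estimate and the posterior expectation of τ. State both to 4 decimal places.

MAP: 3.4000. Posterior mean: 4.0800.

The Pareto density is strictly decreasing on [x_m, ∞), so the mode is x_m = 3.4000.
Mean = α·x_m/(α−1) = 6.0·3.4/5.0 = 4.0800.
Right-skewed posterior ⇒ mode < mean.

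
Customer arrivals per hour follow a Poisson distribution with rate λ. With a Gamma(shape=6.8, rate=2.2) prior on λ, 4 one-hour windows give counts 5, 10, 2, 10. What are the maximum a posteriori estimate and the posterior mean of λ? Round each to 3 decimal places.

MAP: 5.290. Posterior mean: 5.452.

Σ counts = 27. Posterior: Gamma(shape = 6.8+27 = 33.8, rate = 2.2+4 = 6.2).
Mode = (α−1)/β = 32.8/6.2 = 5.290.
Mean = α/β = 33.8/6.2 = 5.452.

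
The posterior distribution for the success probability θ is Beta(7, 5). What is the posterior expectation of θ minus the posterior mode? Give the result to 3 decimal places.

-0.017

Mode = (7−1)/(7+5−2) = 6/10 = 0.600.
Mean = 7/(7+5) = 7/12 = 0.583.
Difference = 0.583 − 0.600 = -0.017.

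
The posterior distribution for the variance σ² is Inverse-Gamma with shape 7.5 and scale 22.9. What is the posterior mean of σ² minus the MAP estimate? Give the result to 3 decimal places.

Mode = β/(α+1) = 22.9/8.5 = 2.694.
Mean = β/(α−1) = 22.9/6.5 = 3.523.
Difference = 3.523 − 2.694 = 0.829.
Right-skewed posterior ⇒ mode < mean.

0.829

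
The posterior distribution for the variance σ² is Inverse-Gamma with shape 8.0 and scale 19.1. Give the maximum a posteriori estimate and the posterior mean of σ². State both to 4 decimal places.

MAP = 2.1222, posterior mean = 2.7286

Mode = β/(α+1) = 19.1/9.0 = 2.1222.
Mean = β/(α−1) = 19.1/7.0 = 2.7286.
Right-skewed posterior ⇒ mode < mean.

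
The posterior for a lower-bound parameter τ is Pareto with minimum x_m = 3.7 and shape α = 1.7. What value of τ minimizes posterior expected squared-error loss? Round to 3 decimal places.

The Pareto density is strictly decreasing on [x_m, ∞), so the mode is x_m = 3.700.
Mean = α·x_m/(α−1) = 1.7·3.7/0.7 = 8.986.
Squared-error loss ⇒ the optimal estimator is the posterior mean.

8.986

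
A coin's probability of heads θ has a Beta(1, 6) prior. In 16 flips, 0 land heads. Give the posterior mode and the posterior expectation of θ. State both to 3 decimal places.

Posterior: Beta(1+0, 6+16) = Beta(1, 22).
Since α = 1 ≤ 1 and β > 1, the Beta density is monotone decreasing on [0,1]; the mode is at 0.
Mean = 1/(1+22) = 0.043.

MAP: 0.000. Posterior mean: 0.043.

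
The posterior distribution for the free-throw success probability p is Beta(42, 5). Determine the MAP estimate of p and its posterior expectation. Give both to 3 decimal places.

Mode = (42−1)/(42+5−2) = 41/45 = 0.911.
Mean = 42/(42+5) = 42/47 = 0.894.

MAP estimate = 0.911, posterior expectation = 0.894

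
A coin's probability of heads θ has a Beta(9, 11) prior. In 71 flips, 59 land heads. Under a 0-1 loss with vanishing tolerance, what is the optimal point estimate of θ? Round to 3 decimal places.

Posterior: Beta(9+59, 11+12) = Beta(68, 23).
Mode = (68−1)/(68+23−2) = 67/89 = 0.753.
Mean = 68/(68+23) = 68/91 = 0.747.
This is the posterior mode — the MAP estimate.

0.753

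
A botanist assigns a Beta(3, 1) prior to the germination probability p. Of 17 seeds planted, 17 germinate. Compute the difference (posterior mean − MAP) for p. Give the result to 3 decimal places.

Posterior: Beta(3+17, 1+0) = Beta(20, 1).
Since β = 1 ≤ 1 and α > 1, the Beta density is monotone increasing on [0,1]; the mode is at 1.
Mean = 20/(20+1) = 0.952.
Difference = 0.952 − 1.000 = -0.048.
The posterior is left-skewed, so the mode exceeds the mean.

-0.048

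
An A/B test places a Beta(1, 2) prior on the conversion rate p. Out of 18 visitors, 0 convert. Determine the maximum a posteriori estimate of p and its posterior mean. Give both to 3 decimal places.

maximum a posteriori estimate = 0.000, posterior mean = 0.048

Posterior: Beta(1+0, 2+18) = Beta(1, 20).
Since α = 1 ≤ 1 and β > 1, the Beta density is monotone decreasing on [0,1]; the mode is at 0.
Mean = 1/(1+20) = 0.048.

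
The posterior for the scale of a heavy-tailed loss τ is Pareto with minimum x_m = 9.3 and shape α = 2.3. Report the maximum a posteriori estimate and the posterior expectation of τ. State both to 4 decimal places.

maximum a posteriori estimate = 9.3000, posterior expectation = 16.4538

The Pareto density is strictly decreasing on [x_m, ∞), so the mode is x_m = 9.3000.
Mean = α·x_m/(α−1) = 2.3·9.3/1.3 = 16.4538.
The mean is pulled above the mode by the posterior's right skew.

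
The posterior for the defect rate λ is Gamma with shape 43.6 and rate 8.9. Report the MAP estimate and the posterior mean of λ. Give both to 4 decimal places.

Mode = (α−1)/β = 42.6/8.9 = 4.7865.
Mean = α/β = 43.6/8.9 = 4.8989.
Mean > mode: the posterior has a right tail.

MAP estimate = 4.7865, posterior mean = 4.8989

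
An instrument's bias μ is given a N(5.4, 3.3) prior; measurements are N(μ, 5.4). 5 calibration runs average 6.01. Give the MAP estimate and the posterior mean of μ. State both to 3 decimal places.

Posterior for μ is Normal. Precision-weighted mean: (1/3.3·5.4 + 5/5.4·6.01) / (1/3.3 + 5/5.4) = 5.860.
A Normal posterior is symmetric, so mode = mean.

MAP estimate = 5.860, posterior mean = 5.860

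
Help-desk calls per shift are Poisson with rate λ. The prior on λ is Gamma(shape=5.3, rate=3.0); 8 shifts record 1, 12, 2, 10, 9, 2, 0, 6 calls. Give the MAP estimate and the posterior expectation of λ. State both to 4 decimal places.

Σ counts = 42. Posterior: Gamma(shape = 5.3+42 = 47.3, rate = 3.0+8 = 11.0).
Mode = (α−1)/β = 46.3/11.0 = 4.2091.
Mean = α/β = 47.3/11.0 = 4.3000.

λ_MAP = 4.2091, E[λ|data] = 4.3000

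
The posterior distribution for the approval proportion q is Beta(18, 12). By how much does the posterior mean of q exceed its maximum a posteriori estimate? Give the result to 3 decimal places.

Mode = (18−1)/(18+12−2) = 17/28 = 0.607.
Mean = 18/(18+12) = 18/30 = 0.600.
Difference = 0.600 − 0.607 = -0.007.

-0.007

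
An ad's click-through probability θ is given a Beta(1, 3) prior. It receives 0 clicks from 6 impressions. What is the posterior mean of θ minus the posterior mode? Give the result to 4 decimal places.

Posterior: Beta(1+0, 3+6) = Beta(1, 9).
Since α = 1 ≤ 1 and β > 1, the Beta density is monotone decreasing on [0,1]; the mode is at 0.
Mean = 1/(1+9) = 0.1000.
Difference = 0.1000 − 0.0000 = 0.1000.

0.1000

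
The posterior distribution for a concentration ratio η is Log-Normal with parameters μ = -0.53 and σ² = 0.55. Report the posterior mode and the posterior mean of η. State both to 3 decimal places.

MAP = 0.340, posterior mean = 0.775

Mode = exp(μ − σ²) = exp(-1.08) = 0.340.
Mean = exp(μ + σ²/2) = exp(-0.255) = 0.775.
The mean is pulled above the mode by the posterior's right skew.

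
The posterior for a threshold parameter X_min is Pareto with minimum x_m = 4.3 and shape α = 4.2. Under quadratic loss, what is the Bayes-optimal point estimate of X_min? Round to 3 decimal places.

5.644

The Pareto density is strictly decreasing on [x_m, ∞), so the mode is x_m = 4.300.
Mean = α·x_m/(α−1) = 4.2·4.3/3.2 = 5.644.
Quadratic loss ⇒ the optimal estimator is the posterior mean.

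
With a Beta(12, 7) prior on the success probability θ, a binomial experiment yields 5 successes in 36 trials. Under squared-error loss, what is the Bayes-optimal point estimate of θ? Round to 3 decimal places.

Posterior: Beta(12+5, 7+31) = Beta(17, 38).
Mode = (17−1)/(17+38−2) = 16/53 = 0.302.
Mean = 17/(17+38) = 17/55 = 0.309.
Squared-error loss ⇒ the optimal estimator is the posterior mean.

0.309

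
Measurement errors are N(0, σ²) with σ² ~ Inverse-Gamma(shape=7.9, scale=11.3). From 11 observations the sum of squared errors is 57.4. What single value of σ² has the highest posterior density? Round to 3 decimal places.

Posterior: Inverse-Gamma(shape = 7.9+11/2 = 13.4, scale = 11.3+57.4/2 = 40.0).
Mode = β/(α+1) = 40.0/14.4 = 2.778.
Mean = β/(α−1) = 40.0/12.4 = 3.226.
This is the posterior mode — the MAP estimate.

2.778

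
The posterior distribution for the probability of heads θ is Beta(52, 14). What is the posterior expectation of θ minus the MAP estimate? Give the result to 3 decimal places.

Mode = (52−1)/(52+14−2) = 51/64 = 0.797.
Mean = 52/(52+14) = 52/66 = 0.788.
Difference = 0.788 − 0.797 = -0.009.

-0.009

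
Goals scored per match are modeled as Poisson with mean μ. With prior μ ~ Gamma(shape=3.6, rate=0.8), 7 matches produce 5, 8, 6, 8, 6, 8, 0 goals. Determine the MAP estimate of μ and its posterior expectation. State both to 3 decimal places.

Σ counts = 41. Posterior: Gamma(shape = 3.6+41 = 44.6, rate = 0.8+7 = 7.8).
Mode = (α−1)/β = 43.6/7.8 = 5.590.
Mean = α/β = 44.6/7.8 = 5.718.

MAP estimate = 5.590, posterior expectation = 5.718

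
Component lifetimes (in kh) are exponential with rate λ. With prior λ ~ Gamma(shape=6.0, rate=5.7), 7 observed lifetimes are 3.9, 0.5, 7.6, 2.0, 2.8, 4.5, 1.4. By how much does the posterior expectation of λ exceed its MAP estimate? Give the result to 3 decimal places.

0.035

Σ times = 22.7. Posterior: Gamma(shape = 6.0+7 = 13.0, rate = 5.7+22.7 = 28.4).
Mode = (α−1)/β = 12.0/28.4 = 0.423.
Mean = α/β = 13.0/28.4 = 0.458.
Difference = 0.458 − 0.423 = 0.035.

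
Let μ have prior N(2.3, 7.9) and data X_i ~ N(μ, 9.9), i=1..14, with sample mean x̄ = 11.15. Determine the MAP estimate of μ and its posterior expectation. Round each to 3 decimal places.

MAP: 10.423. Posterior mean: 10.423.

Posterior for μ is Normal. Precision-weighted mean: (1/7.9·2.3 + 14/9.9·11.15) / (1/7.9 + 14/9.9) = 10.423.
A Normal posterior is symmetric, so mode = mean.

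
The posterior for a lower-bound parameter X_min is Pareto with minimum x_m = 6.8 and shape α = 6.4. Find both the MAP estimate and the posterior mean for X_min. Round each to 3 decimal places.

The Pareto density is strictly decreasing on [x_m, ∞), so the mode is x_m = 6.800.
Mean = α·x_m/(α−1) = 6.4·6.8/5.4 = 8.059.

MAP = 6.800; posterior mean = 8.059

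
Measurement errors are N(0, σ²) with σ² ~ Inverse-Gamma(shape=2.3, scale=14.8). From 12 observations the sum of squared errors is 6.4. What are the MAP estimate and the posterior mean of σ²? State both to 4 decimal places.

MAP: 1.9355. Posterior mean: 2.4658.

Posterior: Inverse-Gamma(shape = 2.3+12/2 = 8.3, scale = 14.8+6.4/2 = 18.0).
Mode = β/(α+1) = 18.0/9.3 = 1.9355.
Mean = β/(α−1) = 18.0/7.3 = 2.4658.
The posterior is right-skewed, so the mean exceeds the mode.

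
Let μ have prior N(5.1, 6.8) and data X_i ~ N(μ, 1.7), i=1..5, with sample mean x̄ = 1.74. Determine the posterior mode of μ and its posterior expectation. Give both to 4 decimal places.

MAP = 1.9000, posterior mean = 1.9000

Posterior for μ is Normal. Precision-weighted mean: (1/6.8·5.1 + 5/1.7·1.74) / (1/6.8 + 5/1.7) = 1.9000.
A Normal posterior is symmetric, so mode = mean.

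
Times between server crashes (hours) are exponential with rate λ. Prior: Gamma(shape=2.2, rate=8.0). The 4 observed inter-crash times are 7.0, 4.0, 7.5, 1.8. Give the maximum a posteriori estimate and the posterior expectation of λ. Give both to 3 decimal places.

maximum a posteriori estimate = 0.184, posterior expectation = 0.219

Σ times = 20.3. Posterior: Gamma(shape = 2.2+4 = 6.2, rate = 8.0+20.3 = 28.3).
Mode = (α−1)/β = 5.2/28.3 = 0.184.
Mean = α/β = 6.2/28.3 = 0.219.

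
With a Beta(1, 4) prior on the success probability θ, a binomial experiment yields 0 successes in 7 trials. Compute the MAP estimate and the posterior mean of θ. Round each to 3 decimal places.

MAP estimate = 0.000, posterior mean = 0.083

Posterior: Beta(1+0, 4+7) = Beta(1, 11).
Since α = 1 ≤ 1 and β > 1, the Beta density is monotone decreasing on [0,1]; the mode is at 0.
Mean = 1/(1+11) = 0.083.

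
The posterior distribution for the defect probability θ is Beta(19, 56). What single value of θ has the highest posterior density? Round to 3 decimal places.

Mode = (19−1)/(19+56−2) = 18/73 = 0.247.
Mean = 19/(19+56) = 19/75 = 0.253.
This is the posterior mode — the MAP estimate.

0.247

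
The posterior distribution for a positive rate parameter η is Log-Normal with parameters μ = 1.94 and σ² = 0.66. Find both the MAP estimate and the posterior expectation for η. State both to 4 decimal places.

Mode = exp(μ − σ²) = exp(1.28) = 3.5966.
Mean = exp(μ + σ²/2) = exp(2.270) = 9.6794.
Mean > mode: the posterior has a right tail.

MAP = 3.5966, posterior mean = 9.6794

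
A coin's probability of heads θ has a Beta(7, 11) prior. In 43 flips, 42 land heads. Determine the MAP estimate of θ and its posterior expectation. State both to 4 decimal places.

MAP = 0.8136; posterior mean = 0.8033

Posterior: Beta(7+42, 11+1) = Beta(49, 12).
Mode = (49−1)/(49+12−2) = 48/59 = 0.8136.
Mean = 49/(49+12) = 49/61 = 0.8033.
The posterior is left-skewed, so the mode exceeds the mean.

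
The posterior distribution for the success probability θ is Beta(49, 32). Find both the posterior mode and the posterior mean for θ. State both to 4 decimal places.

posterior mode = 0.6076, posterior mean = 0.6049

Mode = (49−1)/(49+32−2) = 48/79 = 0.6076.
Mean = 49/(49+32) = 49/81 = 0.6049.
Mode > mean: the posterior has a left tail.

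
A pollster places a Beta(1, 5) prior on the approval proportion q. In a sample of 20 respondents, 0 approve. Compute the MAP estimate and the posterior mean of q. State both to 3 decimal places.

MAP = 0.000; posterior mean = 0.038

Posterior: Beta(1+0, 5+20) = Beta(1, 25).
Since α = 1 ≤ 1 and β > 1, the Beta density is monotone decreasing on [0,1]; the mode is at 0.
Mean = 1/(1+25) = 0.038.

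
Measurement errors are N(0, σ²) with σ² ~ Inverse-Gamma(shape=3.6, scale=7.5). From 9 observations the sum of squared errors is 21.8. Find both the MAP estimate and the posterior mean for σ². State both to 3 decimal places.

MAP = 2.022; posterior mean = 2.592

Posterior: Inverse-Gamma(shape = 3.6+9/2 = 8.1, scale = 7.5+21.8/2 = 18.4).
Mode = β/(α+1) = 18.4/9.1 = 2.022.
Mean = β/(α−1) = 18.4/7.1 = 2.592.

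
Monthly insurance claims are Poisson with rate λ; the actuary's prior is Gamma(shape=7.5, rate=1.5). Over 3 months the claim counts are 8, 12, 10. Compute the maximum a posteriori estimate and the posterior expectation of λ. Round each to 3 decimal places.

MAP: 8.111. Posterior mean: 8.333.

Σ counts = 30. Posterior: Gamma(shape = 7.5+30 = 37.5, rate = 1.5+3 = 4.5).
Mode = (α−1)/β = 36.5/4.5 = 8.111.
Mean = α/β = 37.5/4.5 = 8.333.
Mean > mode: the posterior has a right tail.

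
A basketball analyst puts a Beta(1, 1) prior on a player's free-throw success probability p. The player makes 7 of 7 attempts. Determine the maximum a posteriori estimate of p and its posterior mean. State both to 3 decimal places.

MAP = 1.000, posterior mean = 0.889

Posterior: Beta(1+7, 1+0) = Beta(8, 1).
Since β = 1 ≤ 1 and α > 1, the Beta density is monotone increasing on [0,1]; the mode is at 1.
Mean = 8/(8+1) = 0.889.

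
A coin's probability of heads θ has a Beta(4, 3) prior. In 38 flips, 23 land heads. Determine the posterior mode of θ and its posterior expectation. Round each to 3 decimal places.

MAP: 0.605. Posterior mean: 0.600.

Posterior: Beta(4+23, 3+15) = Beta(27, 18).
Mode = (27−1)/(27+18−2) = 26/43 = 0.605.
Mean = 27/(27+18) = 27/45 = 0.600.
Mode > mean: the posterior has a left tail.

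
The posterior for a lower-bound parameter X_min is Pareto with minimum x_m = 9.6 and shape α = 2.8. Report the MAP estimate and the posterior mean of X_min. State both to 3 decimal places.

The Pareto density is strictly decreasing on [x_m, ∞), so the mode is x_m = 9.600.
Mean = α·x_m/(α−1) = 2.8·9.6/1.8 = 14.933.

MAP = 9.600, posterior mean = 14.933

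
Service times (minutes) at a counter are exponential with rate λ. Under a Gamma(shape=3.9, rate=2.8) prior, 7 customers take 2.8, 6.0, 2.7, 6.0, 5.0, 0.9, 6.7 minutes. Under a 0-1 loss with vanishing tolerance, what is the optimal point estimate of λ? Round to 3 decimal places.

Σ times = 30.1. Posterior: Gamma(shape = 3.9+7 = 10.9, rate = 2.8+30.1 = 32.9).
Mode = (α−1)/β = 9.9/32.9 = 0.301.
Mean = α/β = 10.9/32.9 = 0.331.
This is the posterior mode — the MAP estimate.

0.301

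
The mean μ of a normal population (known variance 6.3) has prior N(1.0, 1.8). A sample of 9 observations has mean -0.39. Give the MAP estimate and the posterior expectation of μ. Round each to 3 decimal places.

μ_MAP = -0.001, E[μ|data] = -0.001

Posterior for μ is Normal. Precision-weighted mean: (1/1.8·1.0 + 9/6.3·-0.39) / (1/1.8 + 9/6.3) = -0.001.
A Normal posterior is symmetric, so mode = mean.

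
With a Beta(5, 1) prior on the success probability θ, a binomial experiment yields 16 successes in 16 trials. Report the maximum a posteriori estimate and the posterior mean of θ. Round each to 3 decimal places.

MAP = 1.000, posterior mean = 0.955

Posterior: Beta(5+16, 1+0) = Beta(21, 1).
Since β = 1 ≤ 1 and α > 1, the Beta density is monotone increasing on [0,1]; the mode is at 1.
Mean = 21/(21+1) = 0.955.
Mode > mean: the posterior has a left tail.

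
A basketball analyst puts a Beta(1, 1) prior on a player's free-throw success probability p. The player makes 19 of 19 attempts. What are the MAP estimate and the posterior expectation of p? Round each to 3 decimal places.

Posterior: Beta(1+19, 1+0) = Beta(20, 1).
Since β = 1 ≤ 1 and α > 1, the Beta density is monotone increasing on [0,1]; the mode is at 1.
Mean = 20/(20+1) = 0.952.

MAP = 1.000; posterior mean = 0.952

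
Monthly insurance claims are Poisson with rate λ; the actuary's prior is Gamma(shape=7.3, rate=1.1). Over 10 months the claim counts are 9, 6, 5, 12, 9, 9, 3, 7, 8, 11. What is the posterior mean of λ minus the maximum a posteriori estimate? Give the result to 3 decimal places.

Σ counts = 79. Posterior: Gamma(shape = 7.3+79 = 86.3, rate = 1.1+10 = 11.1).
Mode = (α−1)/β = 85.3/11.1 = 7.685.
Mean = α/β = 86.3/11.1 = 7.775.
Difference = 7.775 − 7.685 = 0.090.

0.090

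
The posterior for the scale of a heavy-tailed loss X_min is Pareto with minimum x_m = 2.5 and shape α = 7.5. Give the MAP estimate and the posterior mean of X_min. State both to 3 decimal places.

MAP = 2.500; posterior mean = 2.885

The Pareto density is strictly decreasing on [x_m, ∞), so the mode is x_m = 2.500.
Mean = α·x_m/(α−1) = 7.5·2.5/6.5 = 2.885.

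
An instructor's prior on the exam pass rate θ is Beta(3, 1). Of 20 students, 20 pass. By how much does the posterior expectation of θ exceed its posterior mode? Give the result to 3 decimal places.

-0.042

Posterior: Beta(3+20, 1+0) = Beta(23, 1).
Since β = 1 ≤ 1 and α > 1, the Beta density is monotone increasing on [0,1]; the mode is at 1.
Mean = 23/(23+1) = 0.958.
Difference = 0.958 − 1.000 = -0.042.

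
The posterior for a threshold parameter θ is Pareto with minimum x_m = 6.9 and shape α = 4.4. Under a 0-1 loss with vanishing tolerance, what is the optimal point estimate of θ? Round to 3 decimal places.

6.900

The Pareto density is strictly decreasing on [x_m, ∞), so the mode is x_m = 6.900.
Mean = α·x_m/(α−1) = 4.4·6.9/3.4 = 8.929.
This is the posterior mode — the MAP estimate.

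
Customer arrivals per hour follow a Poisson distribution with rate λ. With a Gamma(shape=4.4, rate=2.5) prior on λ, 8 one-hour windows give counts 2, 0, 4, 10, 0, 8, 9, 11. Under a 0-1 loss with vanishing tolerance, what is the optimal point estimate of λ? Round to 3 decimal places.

4.514

Σ counts = 44. Posterior: Gamma(shape = 4.4+44 = 48.4, rate = 2.5+8 = 10.5).
Mode = (α−1)/β = 47.4/10.5 = 4.514.
Mean = α/β = 48.4/10.5 = 4.610.
This is the posterior mode — the MAP estimate.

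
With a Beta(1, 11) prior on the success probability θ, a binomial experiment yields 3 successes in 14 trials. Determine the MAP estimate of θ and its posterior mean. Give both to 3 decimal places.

Posterior: Beta(1+3, 11+11) = Beta(4, 22).
Mode = (4−1)/(4+22−2) = 3/24 = 0.125.
Mean = 4/(4+22) = 4/26 = 0.154.

θ_MAP = 0.125, E[θ|data] = 0.154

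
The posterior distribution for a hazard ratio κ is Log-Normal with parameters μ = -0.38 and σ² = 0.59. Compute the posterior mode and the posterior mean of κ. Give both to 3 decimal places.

Mode = exp(μ − σ²) = exp(-0.97) = 0.379.
Mean = exp(μ + σ²/2) = exp(-0.085) = 0.919.

MAP: 0.379. Posterior mean: 0.919.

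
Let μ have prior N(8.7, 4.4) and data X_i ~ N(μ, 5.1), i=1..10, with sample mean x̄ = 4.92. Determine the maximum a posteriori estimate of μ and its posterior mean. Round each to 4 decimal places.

maximum a posteriori estimate = 5.3126, posterior mean = 5.3126

Posterior for μ is Normal. Precision-weighted mean: (1/4.4·8.7 + 10/5.1·4.92) / (1/4.4 + 10/5.1) = 5.3126.
A Normal posterior is symmetric, so mode = mean.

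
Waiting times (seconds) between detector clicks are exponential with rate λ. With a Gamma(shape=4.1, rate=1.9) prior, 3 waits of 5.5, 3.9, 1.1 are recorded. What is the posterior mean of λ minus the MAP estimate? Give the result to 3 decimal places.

Σ times = 10.5. Posterior: Gamma(shape = 4.1+3 = 7.1, rate = 1.9+10.5 = 12.4).
Mode = (α−1)/β = 6.1/12.4 = 0.492.
Mean = α/β = 7.1/12.4 = 0.573.
Difference = 0.573 − 0.492 = 0.081.

0.081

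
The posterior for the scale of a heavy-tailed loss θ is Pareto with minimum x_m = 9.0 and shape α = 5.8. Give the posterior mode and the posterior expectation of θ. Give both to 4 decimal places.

The Pareto density is strictly decreasing on [x_m, ∞), so the mode is x_m = 9.0000.
Mean = α·x_m/(α−1) = 5.8·9.0/4.8 = 10.8750.

MAP: 9.0000. Posterior mean: 10.8750.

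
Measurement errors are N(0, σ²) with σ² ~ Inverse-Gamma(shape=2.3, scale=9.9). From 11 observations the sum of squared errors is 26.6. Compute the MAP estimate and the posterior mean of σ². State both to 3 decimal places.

MAP estimate = 2.636, posterior mean = 3.412

Posterior: Inverse-Gamma(shape = 2.3+11/2 = 7.8, scale = 9.9+26.6/2 = 23.2).
Mode = β/(α+1) = 23.2/8.8 = 2.636.
Mean = β/(α−1) = 23.2/6.8 = 3.412.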